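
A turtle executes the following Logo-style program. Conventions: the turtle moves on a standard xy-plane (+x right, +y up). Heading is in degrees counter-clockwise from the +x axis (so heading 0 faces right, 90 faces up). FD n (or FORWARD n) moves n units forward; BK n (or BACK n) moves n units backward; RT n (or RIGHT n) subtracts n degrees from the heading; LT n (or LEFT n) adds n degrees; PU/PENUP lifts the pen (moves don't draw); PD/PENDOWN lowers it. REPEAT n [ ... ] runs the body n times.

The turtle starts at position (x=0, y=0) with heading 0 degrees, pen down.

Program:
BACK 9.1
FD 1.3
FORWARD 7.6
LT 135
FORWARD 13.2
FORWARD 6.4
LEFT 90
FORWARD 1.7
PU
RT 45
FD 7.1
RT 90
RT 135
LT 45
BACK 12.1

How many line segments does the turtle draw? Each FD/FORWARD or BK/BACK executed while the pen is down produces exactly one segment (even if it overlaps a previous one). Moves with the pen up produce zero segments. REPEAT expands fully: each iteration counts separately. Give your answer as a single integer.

Answer: 6

Derivation:
Executing turtle program step by step:
Start: pos=(0,0), heading=0, pen down
BK 9.1: (0,0) -> (-9.1,0) [heading=0, draw]
FD 1.3: (-9.1,0) -> (-7.8,0) [heading=0, draw]
FD 7.6: (-7.8,0) -> (-0.2,0) [heading=0, draw]
LT 135: heading 0 -> 135
FD 13.2: (-0.2,0) -> (-9.534,9.334) [heading=135, draw]
FD 6.4: (-9.534,9.334) -> (-14.059,13.859) [heading=135, draw]
LT 90: heading 135 -> 225
FD 1.7: (-14.059,13.859) -> (-15.261,12.657) [heading=225, draw]
PU: pen up
RT 45: heading 225 -> 180
FD 7.1: (-15.261,12.657) -> (-22.361,12.657) [heading=180, move]
RT 90: heading 180 -> 90
RT 135: heading 90 -> 315
LT 45: heading 315 -> 0
BK 12.1: (-22.361,12.657) -> (-34.461,12.657) [heading=0, move]
Final: pos=(-34.461,12.657), heading=0, 6 segment(s) drawn
Segments drawn: 6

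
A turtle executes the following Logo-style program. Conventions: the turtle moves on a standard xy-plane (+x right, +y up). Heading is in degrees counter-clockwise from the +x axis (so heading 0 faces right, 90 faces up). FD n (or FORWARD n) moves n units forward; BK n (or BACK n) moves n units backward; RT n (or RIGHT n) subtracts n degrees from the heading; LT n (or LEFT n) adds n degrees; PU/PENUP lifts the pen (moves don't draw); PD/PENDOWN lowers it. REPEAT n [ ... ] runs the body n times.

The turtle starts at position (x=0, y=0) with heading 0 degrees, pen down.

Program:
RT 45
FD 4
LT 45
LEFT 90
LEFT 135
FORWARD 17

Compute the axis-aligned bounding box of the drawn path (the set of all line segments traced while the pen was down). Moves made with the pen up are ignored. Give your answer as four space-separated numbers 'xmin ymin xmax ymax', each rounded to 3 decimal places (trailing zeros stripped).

Executing turtle program step by step:
Start: pos=(0,0), heading=0, pen down
RT 45: heading 0 -> 315
FD 4: (0,0) -> (2.828,-2.828) [heading=315, draw]
LT 45: heading 315 -> 0
LT 90: heading 0 -> 90
LT 135: heading 90 -> 225
FD 17: (2.828,-2.828) -> (-9.192,-14.849) [heading=225, draw]
Final: pos=(-9.192,-14.849), heading=225, 2 segment(s) drawn

Segment endpoints: x in {-9.192, 0, 2.828}, y in {-14.849, -2.828, 0}
xmin=-9.192, ymin=-14.849, xmax=2.828, ymax=0

Answer: -9.192 -14.849 2.828 0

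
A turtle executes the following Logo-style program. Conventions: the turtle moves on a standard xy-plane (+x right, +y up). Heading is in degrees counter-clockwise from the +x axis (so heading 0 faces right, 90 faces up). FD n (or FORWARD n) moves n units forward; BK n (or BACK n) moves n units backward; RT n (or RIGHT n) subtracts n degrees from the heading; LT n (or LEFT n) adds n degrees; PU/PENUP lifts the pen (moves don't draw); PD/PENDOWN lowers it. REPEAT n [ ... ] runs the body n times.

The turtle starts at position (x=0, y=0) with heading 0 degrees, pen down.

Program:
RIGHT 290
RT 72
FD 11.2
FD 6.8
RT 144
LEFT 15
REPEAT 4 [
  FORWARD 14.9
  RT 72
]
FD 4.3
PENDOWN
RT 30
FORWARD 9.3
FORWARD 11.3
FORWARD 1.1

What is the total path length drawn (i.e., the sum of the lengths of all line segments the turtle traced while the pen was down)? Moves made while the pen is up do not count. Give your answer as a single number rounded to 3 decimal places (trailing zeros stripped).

Executing turtle program step by step:
Start: pos=(0,0), heading=0, pen down
RT 290: heading 0 -> 70
RT 72: heading 70 -> 358
FD 11.2: (0,0) -> (11.193,-0.391) [heading=358, draw]
FD 6.8: (11.193,-0.391) -> (17.989,-0.628) [heading=358, draw]
RT 144: heading 358 -> 214
LT 15: heading 214 -> 229
REPEAT 4 [
  -- iteration 1/4 --
  FD 14.9: (17.989,-0.628) -> (8.214,-11.873) [heading=229, draw]
  RT 72: heading 229 -> 157
  -- iteration 2/4 --
  FD 14.9: (8.214,-11.873) -> (-5.502,-6.051) [heading=157, draw]
  RT 72: heading 157 -> 85
  -- iteration 3/4 --
  FD 14.9: (-5.502,-6.051) -> (-4.203,8.792) [heading=85, draw]
  RT 72: heading 85 -> 13
  -- iteration 4/4 --
  FD 14.9: (-4.203,8.792) -> (10.315,12.144) [heading=13, draw]
  RT 72: heading 13 -> 301
]
FD 4.3: (10.315,12.144) -> (12.53,8.458) [heading=301, draw]
PD: pen down
RT 30: heading 301 -> 271
FD 9.3: (12.53,8.458) -> (12.692,-0.841) [heading=271, draw]
FD 11.3: (12.692,-0.841) -> (12.889,-12.139) [heading=271, draw]
FD 1.1: (12.889,-12.139) -> (12.908,-13.239) [heading=271, draw]
Final: pos=(12.908,-13.239), heading=271, 10 segment(s) drawn

Segment lengths:
  seg 1: (0,0) -> (11.193,-0.391), length = 11.2
  seg 2: (11.193,-0.391) -> (17.989,-0.628), length = 6.8
  seg 3: (17.989,-0.628) -> (8.214,-11.873), length = 14.9
  seg 4: (8.214,-11.873) -> (-5.502,-6.051), length = 14.9
  seg 5: (-5.502,-6.051) -> (-4.203,8.792), length = 14.9
  seg 6: (-4.203,8.792) -> (10.315,12.144), length = 14.9
  seg 7: (10.315,12.144) -> (12.53,8.458), length = 4.3
  seg 8: (12.53,8.458) -> (12.692,-0.841), length = 9.3
  seg 9: (12.692,-0.841) -> (12.889,-12.139), length = 11.3
  seg 10: (12.889,-12.139) -> (12.908,-13.239), length = 1.1
Total = 103.6

Answer: 103.6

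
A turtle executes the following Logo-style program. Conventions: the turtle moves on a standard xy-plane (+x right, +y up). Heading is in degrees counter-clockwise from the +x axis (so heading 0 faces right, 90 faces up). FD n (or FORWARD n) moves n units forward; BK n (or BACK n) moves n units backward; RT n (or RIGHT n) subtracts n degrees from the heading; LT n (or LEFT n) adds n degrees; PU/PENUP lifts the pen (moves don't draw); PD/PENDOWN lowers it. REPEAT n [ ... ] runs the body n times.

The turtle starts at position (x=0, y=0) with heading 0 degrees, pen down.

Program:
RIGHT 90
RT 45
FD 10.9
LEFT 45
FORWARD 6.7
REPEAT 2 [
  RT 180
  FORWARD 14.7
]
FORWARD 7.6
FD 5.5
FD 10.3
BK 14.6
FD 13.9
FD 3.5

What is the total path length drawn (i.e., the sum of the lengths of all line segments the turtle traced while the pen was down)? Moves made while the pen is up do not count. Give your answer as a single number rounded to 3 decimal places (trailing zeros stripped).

Executing turtle program step by step:
Start: pos=(0,0), heading=0, pen down
RT 90: heading 0 -> 270
RT 45: heading 270 -> 225
FD 10.9: (0,0) -> (-7.707,-7.707) [heading=225, draw]
LT 45: heading 225 -> 270
FD 6.7: (-7.707,-7.707) -> (-7.707,-14.407) [heading=270, draw]
REPEAT 2 [
  -- iteration 1/2 --
  RT 180: heading 270 -> 90
  FD 14.7: (-7.707,-14.407) -> (-7.707,0.293) [heading=90, draw]
  -- iteration 2/2 --
  RT 180: heading 90 -> 270
  FD 14.7: (-7.707,0.293) -> (-7.707,-14.407) [heading=270, draw]
]
FD 7.6: (-7.707,-14.407) -> (-7.707,-22.007) [heading=270, draw]
FD 5.5: (-7.707,-22.007) -> (-7.707,-27.507) [heading=270, draw]
FD 10.3: (-7.707,-27.507) -> (-7.707,-37.807) [heading=270, draw]
BK 14.6: (-7.707,-37.807) -> (-7.707,-23.207) [heading=270, draw]
FD 13.9: (-7.707,-23.207) -> (-7.707,-37.107) [heading=270, draw]
FD 3.5: (-7.707,-37.107) -> (-7.707,-40.607) [heading=270, draw]
Final: pos=(-7.707,-40.607), heading=270, 10 segment(s) drawn

Segment lengths:
  seg 1: (0,0) -> (-7.707,-7.707), length = 10.9
  seg 2: (-7.707,-7.707) -> (-7.707,-14.407), length = 6.7
  seg 3: (-7.707,-14.407) -> (-7.707,0.293), length = 14.7
  seg 4: (-7.707,0.293) -> (-7.707,-14.407), length = 14.7
  seg 5: (-7.707,-14.407) -> (-7.707,-22.007), length = 7.6
  seg 6: (-7.707,-22.007) -> (-7.707,-27.507), length = 5.5
  seg 7: (-7.707,-27.507) -> (-7.707,-37.807), length = 10.3
  seg 8: (-7.707,-37.807) -> (-7.707,-23.207), length = 14.6
  seg 9: (-7.707,-23.207) -> (-7.707,-37.107), length = 13.9
  seg 10: (-7.707,-37.107) -> (-7.707,-40.607), length = 3.5
Total = 102.4

Answer: 102.4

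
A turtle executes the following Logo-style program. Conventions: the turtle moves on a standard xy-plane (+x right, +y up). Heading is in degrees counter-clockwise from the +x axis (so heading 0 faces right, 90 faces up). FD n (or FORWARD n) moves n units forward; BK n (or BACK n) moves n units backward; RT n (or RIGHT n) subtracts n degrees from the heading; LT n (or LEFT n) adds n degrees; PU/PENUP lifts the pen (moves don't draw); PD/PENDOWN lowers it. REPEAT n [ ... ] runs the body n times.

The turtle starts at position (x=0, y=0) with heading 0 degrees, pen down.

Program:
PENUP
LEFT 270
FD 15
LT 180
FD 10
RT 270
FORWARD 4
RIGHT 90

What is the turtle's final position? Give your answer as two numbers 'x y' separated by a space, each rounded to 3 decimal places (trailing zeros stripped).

Answer: -4 -5

Derivation:
Executing turtle program step by step:
Start: pos=(0,0), heading=0, pen down
PU: pen up
LT 270: heading 0 -> 270
FD 15: (0,0) -> (0,-15) [heading=270, move]
LT 180: heading 270 -> 90
FD 10: (0,-15) -> (0,-5) [heading=90, move]
RT 270: heading 90 -> 180
FD 4: (0,-5) -> (-4,-5) [heading=180, move]
RT 90: heading 180 -> 90
Final: pos=(-4,-5), heading=90, 0 segment(s) drawn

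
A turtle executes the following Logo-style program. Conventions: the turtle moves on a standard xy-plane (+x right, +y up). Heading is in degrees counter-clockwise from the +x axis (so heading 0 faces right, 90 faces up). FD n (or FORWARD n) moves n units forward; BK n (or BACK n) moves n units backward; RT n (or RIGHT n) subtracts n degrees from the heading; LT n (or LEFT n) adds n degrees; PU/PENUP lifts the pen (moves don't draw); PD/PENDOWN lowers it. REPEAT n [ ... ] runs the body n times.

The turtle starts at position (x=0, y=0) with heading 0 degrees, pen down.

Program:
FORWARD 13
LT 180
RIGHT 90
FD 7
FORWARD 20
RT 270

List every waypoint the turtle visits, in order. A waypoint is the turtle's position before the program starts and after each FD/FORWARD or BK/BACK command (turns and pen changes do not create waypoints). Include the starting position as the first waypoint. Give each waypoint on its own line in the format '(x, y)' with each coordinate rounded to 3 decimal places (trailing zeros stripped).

Executing turtle program step by step:
Start: pos=(0,0), heading=0, pen down
FD 13: (0,0) -> (13,0) [heading=0, draw]
LT 180: heading 0 -> 180
RT 90: heading 180 -> 90
FD 7: (13,0) -> (13,7) [heading=90, draw]
FD 20: (13,7) -> (13,27) [heading=90, draw]
RT 270: heading 90 -> 180
Final: pos=(13,27), heading=180, 3 segment(s) drawn
Waypoints (4 total):
(0, 0)
(13, 0)
(13, 7)
(13, 27)

Answer: (0, 0)
(13, 0)
(13, 7)
(13, 27)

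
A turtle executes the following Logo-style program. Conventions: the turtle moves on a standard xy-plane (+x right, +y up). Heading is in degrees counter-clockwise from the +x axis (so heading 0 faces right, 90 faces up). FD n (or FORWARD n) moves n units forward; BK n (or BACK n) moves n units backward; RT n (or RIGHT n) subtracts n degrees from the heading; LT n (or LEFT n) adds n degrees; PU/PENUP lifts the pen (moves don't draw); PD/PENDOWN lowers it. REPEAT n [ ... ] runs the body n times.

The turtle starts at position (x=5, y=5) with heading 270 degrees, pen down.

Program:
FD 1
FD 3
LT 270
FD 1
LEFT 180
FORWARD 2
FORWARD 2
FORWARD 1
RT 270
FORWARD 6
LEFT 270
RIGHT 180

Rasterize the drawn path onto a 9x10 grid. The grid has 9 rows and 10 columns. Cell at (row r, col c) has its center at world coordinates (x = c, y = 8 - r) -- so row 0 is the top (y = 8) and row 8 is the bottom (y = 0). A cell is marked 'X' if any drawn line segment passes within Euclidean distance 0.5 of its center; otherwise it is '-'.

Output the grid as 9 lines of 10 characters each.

Segment 0: (5,5) -> (5,4)
Segment 1: (5,4) -> (5,1)
Segment 2: (5,1) -> (4,1)
Segment 3: (4,1) -> (6,1)
Segment 4: (6,1) -> (8,1)
Segment 5: (8,1) -> (9,1)
Segment 6: (9,1) -> (9,7)

Answer: ----------
---------X
---------X
-----X---X
-----X---X
-----X---X
-----X---X
----XXXXXX
----------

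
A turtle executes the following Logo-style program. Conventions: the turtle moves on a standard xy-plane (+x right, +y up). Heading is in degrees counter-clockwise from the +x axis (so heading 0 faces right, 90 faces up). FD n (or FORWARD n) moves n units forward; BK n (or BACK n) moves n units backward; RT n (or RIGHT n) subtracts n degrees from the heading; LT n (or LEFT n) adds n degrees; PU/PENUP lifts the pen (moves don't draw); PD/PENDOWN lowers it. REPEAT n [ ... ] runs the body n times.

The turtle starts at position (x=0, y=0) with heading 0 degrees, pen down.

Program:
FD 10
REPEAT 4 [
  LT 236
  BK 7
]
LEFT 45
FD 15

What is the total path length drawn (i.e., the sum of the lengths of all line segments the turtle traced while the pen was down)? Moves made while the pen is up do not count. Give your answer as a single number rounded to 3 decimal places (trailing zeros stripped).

Answer: 53

Derivation:
Executing turtle program step by step:
Start: pos=(0,0), heading=0, pen down
FD 10: (0,0) -> (10,0) [heading=0, draw]
REPEAT 4 [
  -- iteration 1/4 --
  LT 236: heading 0 -> 236
  BK 7: (10,0) -> (13.914,5.803) [heading=236, draw]
  -- iteration 2/4 --
  LT 236: heading 236 -> 112
  BK 7: (13.914,5.803) -> (16.537,-0.687) [heading=112, draw]
  -- iteration 3/4 --
  LT 236: heading 112 -> 348
  BK 7: (16.537,-0.687) -> (9.69,0.768) [heading=348, draw]
  -- iteration 4/4 --
  LT 236: heading 348 -> 224
  BK 7: (9.69,0.768) -> (14.725,5.631) [heading=224, draw]
]
LT 45: heading 224 -> 269
FD 15: (14.725,5.631) -> (14.463,-9.367) [heading=269, draw]
Final: pos=(14.463,-9.367), heading=269, 6 segment(s) drawn

Segment lengths:
  seg 1: (0,0) -> (10,0), length = 10
  seg 2: (10,0) -> (13.914,5.803), length = 7
  seg 3: (13.914,5.803) -> (16.537,-0.687), length = 7
  seg 4: (16.537,-0.687) -> (9.69,0.768), length = 7
  seg 5: (9.69,0.768) -> (14.725,5.631), length = 7
  seg 6: (14.725,5.631) -> (14.463,-9.367), length = 15
Total = 53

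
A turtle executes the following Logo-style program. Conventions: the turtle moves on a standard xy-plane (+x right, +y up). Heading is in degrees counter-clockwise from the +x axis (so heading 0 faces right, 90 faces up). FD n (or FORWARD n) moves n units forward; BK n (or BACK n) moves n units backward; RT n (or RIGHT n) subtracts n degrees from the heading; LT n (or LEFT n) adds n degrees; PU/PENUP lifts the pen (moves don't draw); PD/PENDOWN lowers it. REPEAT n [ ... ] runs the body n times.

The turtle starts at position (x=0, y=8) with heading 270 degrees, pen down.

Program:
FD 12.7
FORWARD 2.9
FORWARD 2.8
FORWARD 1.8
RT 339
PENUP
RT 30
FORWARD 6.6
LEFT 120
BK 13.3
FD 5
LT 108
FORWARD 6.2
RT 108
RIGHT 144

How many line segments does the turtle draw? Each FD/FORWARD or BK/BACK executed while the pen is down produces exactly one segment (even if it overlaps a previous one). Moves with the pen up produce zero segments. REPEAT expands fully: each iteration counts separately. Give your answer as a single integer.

Executing turtle program step by step:
Start: pos=(0,8), heading=270, pen down
FD 12.7: (0,8) -> (0,-4.7) [heading=270, draw]
FD 2.9: (0,-4.7) -> (0,-7.6) [heading=270, draw]
FD 2.8: (0,-7.6) -> (0,-10.4) [heading=270, draw]
FD 1.8: (0,-10.4) -> (0,-12.2) [heading=270, draw]
RT 339: heading 270 -> 291
PU: pen up
RT 30: heading 291 -> 261
FD 6.6: (0,-12.2) -> (-1.032,-18.719) [heading=261, move]
LT 120: heading 261 -> 21
BK 13.3: (-1.032,-18.719) -> (-13.449,-23.485) [heading=21, move]
FD 5: (-13.449,-23.485) -> (-8.781,-21.693) [heading=21, move]
LT 108: heading 21 -> 129
FD 6.2: (-8.781,-21.693) -> (-12.683,-16.875) [heading=129, move]
RT 108: heading 129 -> 21
RT 144: heading 21 -> 237
Final: pos=(-12.683,-16.875), heading=237, 4 segment(s) drawn
Segments drawn: 4

Answer: 4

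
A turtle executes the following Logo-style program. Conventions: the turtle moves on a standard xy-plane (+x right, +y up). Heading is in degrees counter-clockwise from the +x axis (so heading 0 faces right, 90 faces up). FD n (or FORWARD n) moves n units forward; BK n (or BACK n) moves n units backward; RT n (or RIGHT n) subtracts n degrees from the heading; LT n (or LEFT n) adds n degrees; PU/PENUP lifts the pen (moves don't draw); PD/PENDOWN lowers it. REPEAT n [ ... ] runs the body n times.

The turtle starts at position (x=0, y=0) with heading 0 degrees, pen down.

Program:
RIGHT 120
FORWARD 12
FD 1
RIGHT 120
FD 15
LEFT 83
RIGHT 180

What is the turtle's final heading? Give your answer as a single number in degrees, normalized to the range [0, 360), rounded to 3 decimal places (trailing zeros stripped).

Executing turtle program step by step:
Start: pos=(0,0), heading=0, pen down
RT 120: heading 0 -> 240
FD 12: (0,0) -> (-6,-10.392) [heading=240, draw]
FD 1: (-6,-10.392) -> (-6.5,-11.258) [heading=240, draw]
RT 120: heading 240 -> 120
FD 15: (-6.5,-11.258) -> (-14,1.732) [heading=120, draw]
LT 83: heading 120 -> 203
RT 180: heading 203 -> 23
Final: pos=(-14,1.732), heading=23, 3 segment(s) drawn

Answer: 23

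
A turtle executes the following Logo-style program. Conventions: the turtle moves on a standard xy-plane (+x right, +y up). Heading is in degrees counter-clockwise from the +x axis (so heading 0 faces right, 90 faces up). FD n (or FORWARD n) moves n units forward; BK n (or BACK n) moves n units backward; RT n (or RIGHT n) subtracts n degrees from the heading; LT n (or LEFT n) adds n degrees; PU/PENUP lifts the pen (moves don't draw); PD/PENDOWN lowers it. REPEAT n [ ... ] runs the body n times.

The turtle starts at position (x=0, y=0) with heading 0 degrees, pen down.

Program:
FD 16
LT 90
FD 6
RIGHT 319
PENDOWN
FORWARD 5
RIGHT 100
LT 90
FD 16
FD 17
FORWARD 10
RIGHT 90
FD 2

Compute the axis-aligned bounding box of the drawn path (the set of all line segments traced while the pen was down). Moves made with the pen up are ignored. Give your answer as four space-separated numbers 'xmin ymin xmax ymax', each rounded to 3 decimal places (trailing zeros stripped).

Executing turtle program step by step:
Start: pos=(0,0), heading=0, pen down
FD 16: (0,0) -> (16,0) [heading=0, draw]
LT 90: heading 0 -> 90
FD 6: (16,0) -> (16,6) [heading=90, draw]
RT 319: heading 90 -> 131
PD: pen down
FD 5: (16,6) -> (12.72,9.774) [heading=131, draw]
RT 100: heading 131 -> 31
LT 90: heading 31 -> 121
FD 16: (12.72,9.774) -> (4.479,23.488) [heading=121, draw]
FD 17: (4.479,23.488) -> (-4.277,38.06) [heading=121, draw]
FD 10: (-4.277,38.06) -> (-9.427,46.632) [heading=121, draw]
RT 90: heading 121 -> 31
FD 2: (-9.427,46.632) -> (-7.713,47.662) [heading=31, draw]
Final: pos=(-7.713,47.662), heading=31, 7 segment(s) drawn

Segment endpoints: x in {-9.427, -7.713, -4.277, 0, 4.479, 12.72, 16}, y in {0, 6, 9.774, 23.488, 38.06, 46.632, 47.662}
xmin=-9.427, ymin=0, xmax=16, ymax=47.662

Answer: -9.427 0 16 47.662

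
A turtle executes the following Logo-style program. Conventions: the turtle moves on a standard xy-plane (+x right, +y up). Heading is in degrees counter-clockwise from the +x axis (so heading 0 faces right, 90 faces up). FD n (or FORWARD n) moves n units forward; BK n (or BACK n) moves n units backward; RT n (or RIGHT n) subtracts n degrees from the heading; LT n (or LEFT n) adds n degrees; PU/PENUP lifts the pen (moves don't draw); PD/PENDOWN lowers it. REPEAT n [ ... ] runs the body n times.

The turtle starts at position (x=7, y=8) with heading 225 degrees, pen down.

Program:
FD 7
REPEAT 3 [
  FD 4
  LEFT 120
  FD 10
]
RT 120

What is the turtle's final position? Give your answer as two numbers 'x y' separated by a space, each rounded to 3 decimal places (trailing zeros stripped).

Answer: 2.05 3.05

Derivation:
Executing turtle program step by step:
Start: pos=(7,8), heading=225, pen down
FD 7: (7,8) -> (2.05,3.05) [heading=225, draw]
REPEAT 3 [
  -- iteration 1/3 --
  FD 4: (2.05,3.05) -> (-0.778,0.222) [heading=225, draw]
  LT 120: heading 225 -> 345
  FD 10: (-0.778,0.222) -> (8.881,-2.366) [heading=345, draw]
  -- iteration 2/3 --
  FD 4: (8.881,-2.366) -> (12.745,-3.402) [heading=345, draw]
  LT 120: heading 345 -> 105
  FD 10: (12.745,-3.402) -> (10.157,6.258) [heading=105, draw]
  -- iteration 3/3 --
  FD 4: (10.157,6.258) -> (9.121,10.121) [heading=105, draw]
  LT 120: heading 105 -> 225
  FD 10: (9.121,10.121) -> (2.05,3.05) [heading=225, draw]
]
RT 120: heading 225 -> 105
Final: pos=(2.05,3.05), heading=105, 7 segment(s) drawn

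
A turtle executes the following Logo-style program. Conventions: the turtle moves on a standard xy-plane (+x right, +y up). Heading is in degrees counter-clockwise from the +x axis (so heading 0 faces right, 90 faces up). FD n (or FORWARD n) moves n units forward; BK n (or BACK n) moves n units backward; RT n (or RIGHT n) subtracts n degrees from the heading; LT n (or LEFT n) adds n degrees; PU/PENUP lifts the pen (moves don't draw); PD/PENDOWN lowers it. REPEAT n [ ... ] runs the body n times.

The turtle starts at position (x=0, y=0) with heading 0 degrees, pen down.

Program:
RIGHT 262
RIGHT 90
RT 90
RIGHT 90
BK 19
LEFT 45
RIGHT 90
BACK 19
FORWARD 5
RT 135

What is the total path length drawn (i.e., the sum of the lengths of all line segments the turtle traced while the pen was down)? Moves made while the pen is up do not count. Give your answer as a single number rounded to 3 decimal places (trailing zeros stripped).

Executing turtle program step by step:
Start: pos=(0,0), heading=0, pen down
RT 262: heading 0 -> 98
RT 90: heading 98 -> 8
RT 90: heading 8 -> 278
RT 90: heading 278 -> 188
BK 19: (0,0) -> (18.815,2.644) [heading=188, draw]
LT 45: heading 188 -> 233
RT 90: heading 233 -> 143
BK 19: (18.815,2.644) -> (33.989,-8.79) [heading=143, draw]
FD 5: (33.989,-8.79) -> (29.996,-5.781) [heading=143, draw]
RT 135: heading 143 -> 8
Final: pos=(29.996,-5.781), heading=8, 3 segment(s) drawn

Segment lengths:
  seg 1: (0,0) -> (18.815,2.644), length = 19
  seg 2: (18.815,2.644) -> (33.989,-8.79), length = 19
  seg 3: (33.989,-8.79) -> (29.996,-5.781), length = 5
Total = 43

Answer: 43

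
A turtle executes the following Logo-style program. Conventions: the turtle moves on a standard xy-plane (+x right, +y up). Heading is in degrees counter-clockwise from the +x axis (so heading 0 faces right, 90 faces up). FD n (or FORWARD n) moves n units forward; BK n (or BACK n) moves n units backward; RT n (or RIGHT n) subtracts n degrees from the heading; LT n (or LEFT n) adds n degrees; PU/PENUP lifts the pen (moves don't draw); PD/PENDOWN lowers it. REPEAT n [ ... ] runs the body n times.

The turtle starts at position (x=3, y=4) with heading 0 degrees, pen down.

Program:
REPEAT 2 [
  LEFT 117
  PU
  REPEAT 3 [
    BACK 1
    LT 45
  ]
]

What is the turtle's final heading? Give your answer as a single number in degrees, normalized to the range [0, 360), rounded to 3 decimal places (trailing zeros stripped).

Executing turtle program step by step:
Start: pos=(3,4), heading=0, pen down
REPEAT 2 [
  -- iteration 1/2 --
  LT 117: heading 0 -> 117
  PU: pen up
  REPEAT 3 [
    -- iteration 1/3 --
    BK 1: (3,4) -> (3.454,3.109) [heading=117, move]
    LT 45: heading 117 -> 162
    -- iteration 2/3 --
    BK 1: (3.454,3.109) -> (4.405,2.8) [heading=162, move]
    LT 45: heading 162 -> 207
    -- iteration 3/3 --
    BK 1: (4.405,2.8) -> (5.296,3.254) [heading=207, move]
    LT 45: heading 207 -> 252
  ]
  -- iteration 2/2 --
  LT 117: heading 252 -> 9
  PU: pen up
  REPEAT 3 [
    -- iteration 1/3 --
    BK 1: (5.296,3.254) -> (4.308,3.098) [heading=9, move]
    LT 45: heading 9 -> 54
    -- iteration 2/3 --
    BK 1: (4.308,3.098) -> (3.721,2.289) [heading=54, move]
    LT 45: heading 54 -> 99
    -- iteration 3/3 --
    BK 1: (3.721,2.289) -> (3.877,1.301) [heading=99, move]
    LT 45: heading 99 -> 144
  ]
]
Final: pos=(3.877,1.301), heading=144, 0 segment(s) drawn

Answer: 144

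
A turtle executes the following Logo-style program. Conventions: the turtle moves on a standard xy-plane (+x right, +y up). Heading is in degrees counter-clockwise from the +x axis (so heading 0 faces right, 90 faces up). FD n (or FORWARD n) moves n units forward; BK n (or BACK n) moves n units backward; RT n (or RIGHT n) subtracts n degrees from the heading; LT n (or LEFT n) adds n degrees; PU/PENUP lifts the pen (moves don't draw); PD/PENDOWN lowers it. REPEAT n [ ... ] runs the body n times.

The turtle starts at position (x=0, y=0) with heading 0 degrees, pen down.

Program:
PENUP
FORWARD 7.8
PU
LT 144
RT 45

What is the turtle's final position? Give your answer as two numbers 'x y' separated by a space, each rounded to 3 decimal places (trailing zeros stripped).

Answer: 7.8 0

Derivation:
Executing turtle program step by step:
Start: pos=(0,0), heading=0, pen down
PU: pen up
FD 7.8: (0,0) -> (7.8,0) [heading=0, move]
PU: pen up
LT 144: heading 0 -> 144
RT 45: heading 144 -> 99
Final: pos=(7.8,0), heading=99, 0 segment(s) drawn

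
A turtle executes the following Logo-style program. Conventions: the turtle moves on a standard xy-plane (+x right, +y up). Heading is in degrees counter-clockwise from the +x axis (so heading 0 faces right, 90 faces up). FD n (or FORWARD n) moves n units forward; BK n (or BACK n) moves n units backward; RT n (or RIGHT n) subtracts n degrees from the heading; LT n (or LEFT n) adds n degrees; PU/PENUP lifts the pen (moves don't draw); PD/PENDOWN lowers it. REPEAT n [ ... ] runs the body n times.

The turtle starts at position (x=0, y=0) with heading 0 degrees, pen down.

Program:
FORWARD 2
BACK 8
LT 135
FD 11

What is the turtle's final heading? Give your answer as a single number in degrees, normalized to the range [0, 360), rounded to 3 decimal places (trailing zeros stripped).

Executing turtle program step by step:
Start: pos=(0,0), heading=0, pen down
FD 2: (0,0) -> (2,0) [heading=0, draw]
BK 8: (2,0) -> (-6,0) [heading=0, draw]
LT 135: heading 0 -> 135
FD 11: (-6,0) -> (-13.778,7.778) [heading=135, draw]
Final: pos=(-13.778,7.778), heading=135, 3 segment(s) drawn

Answer: 135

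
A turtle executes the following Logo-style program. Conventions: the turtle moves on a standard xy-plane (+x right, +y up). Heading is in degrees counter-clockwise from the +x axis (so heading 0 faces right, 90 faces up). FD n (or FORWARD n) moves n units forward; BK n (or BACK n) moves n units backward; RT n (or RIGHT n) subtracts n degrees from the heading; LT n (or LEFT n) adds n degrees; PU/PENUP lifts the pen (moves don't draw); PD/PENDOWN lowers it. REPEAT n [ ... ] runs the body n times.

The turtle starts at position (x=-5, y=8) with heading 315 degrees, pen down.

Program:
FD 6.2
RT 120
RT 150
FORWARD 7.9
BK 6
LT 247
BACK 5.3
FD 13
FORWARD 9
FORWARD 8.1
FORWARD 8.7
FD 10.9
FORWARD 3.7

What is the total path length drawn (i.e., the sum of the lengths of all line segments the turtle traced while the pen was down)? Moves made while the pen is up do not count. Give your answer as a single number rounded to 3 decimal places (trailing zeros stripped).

Executing turtle program step by step:
Start: pos=(-5,8), heading=315, pen down
FD 6.2: (-5,8) -> (-0.616,3.616) [heading=315, draw]
RT 120: heading 315 -> 195
RT 150: heading 195 -> 45
FD 7.9: (-0.616,3.616) -> (4.97,9.202) [heading=45, draw]
BK 6: (4.97,9.202) -> (0.728,4.959) [heading=45, draw]
LT 247: heading 45 -> 292
BK 5.3: (0.728,4.959) -> (-1.258,9.874) [heading=292, draw]
FD 13: (-1.258,9.874) -> (3.612,-2.18) [heading=292, draw]
FD 9: (3.612,-2.18) -> (6.983,-10.525) [heading=292, draw]
FD 8.1: (6.983,-10.525) -> (10.018,-18.035) [heading=292, draw]
FD 8.7: (10.018,-18.035) -> (13.277,-26.101) [heading=292, draw]
FD 10.9: (13.277,-26.101) -> (17.36,-36.208) [heading=292, draw]
FD 3.7: (17.36,-36.208) -> (18.746,-39.638) [heading=292, draw]
Final: pos=(18.746,-39.638), heading=292, 10 segment(s) drawn

Segment lengths:
  seg 1: (-5,8) -> (-0.616,3.616), length = 6.2
  seg 2: (-0.616,3.616) -> (4.97,9.202), length = 7.9
  seg 3: (4.97,9.202) -> (0.728,4.959), length = 6
  seg 4: (0.728,4.959) -> (-1.258,9.874), length = 5.3
  seg 5: (-1.258,9.874) -> (3.612,-2.18), length = 13
  seg 6: (3.612,-2.18) -> (6.983,-10.525), length = 9
  seg 7: (6.983,-10.525) -> (10.018,-18.035), length = 8.1
  seg 8: (10.018,-18.035) -> (13.277,-26.101), length = 8.7
  seg 9: (13.277,-26.101) -> (17.36,-36.208), length = 10.9
  seg 10: (17.36,-36.208) -> (18.746,-39.638), length = 3.7
Total = 78.8

Answer: 78.8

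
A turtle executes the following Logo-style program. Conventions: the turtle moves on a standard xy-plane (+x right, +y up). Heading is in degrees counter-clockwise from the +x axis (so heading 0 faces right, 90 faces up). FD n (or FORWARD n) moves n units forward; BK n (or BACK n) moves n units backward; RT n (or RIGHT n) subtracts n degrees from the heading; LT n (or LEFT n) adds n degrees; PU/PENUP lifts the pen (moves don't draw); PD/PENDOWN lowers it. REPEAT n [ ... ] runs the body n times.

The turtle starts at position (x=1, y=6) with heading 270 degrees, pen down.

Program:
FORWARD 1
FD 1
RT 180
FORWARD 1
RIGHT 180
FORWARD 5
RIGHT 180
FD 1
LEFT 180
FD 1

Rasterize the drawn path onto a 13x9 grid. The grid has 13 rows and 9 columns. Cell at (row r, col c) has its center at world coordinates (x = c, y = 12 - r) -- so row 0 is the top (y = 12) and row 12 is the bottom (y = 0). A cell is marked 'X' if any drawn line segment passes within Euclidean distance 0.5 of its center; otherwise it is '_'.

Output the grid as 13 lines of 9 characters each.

Answer: _________
_________
_________
_________
_________
_________
_X_______
_X_______
_X_______
_X_______
_X_______
_X_______
_X_______

Derivation:
Segment 0: (1,6) -> (1,5)
Segment 1: (1,5) -> (1,4)
Segment 2: (1,4) -> (1,5)
Segment 3: (1,5) -> (1,0)
Segment 4: (1,0) -> (1,1)
Segment 5: (1,1) -> (1,0)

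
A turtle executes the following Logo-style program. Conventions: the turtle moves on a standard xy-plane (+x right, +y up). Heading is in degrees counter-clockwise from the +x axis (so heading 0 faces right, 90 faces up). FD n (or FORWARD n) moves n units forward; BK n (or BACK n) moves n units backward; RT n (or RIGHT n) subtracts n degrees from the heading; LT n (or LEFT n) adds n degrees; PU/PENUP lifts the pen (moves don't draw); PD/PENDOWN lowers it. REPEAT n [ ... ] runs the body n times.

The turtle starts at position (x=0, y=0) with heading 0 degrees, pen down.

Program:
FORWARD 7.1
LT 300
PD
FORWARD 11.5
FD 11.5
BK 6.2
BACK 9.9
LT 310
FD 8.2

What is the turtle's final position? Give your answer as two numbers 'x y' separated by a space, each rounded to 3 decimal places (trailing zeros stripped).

Answer: 7.745 -13.681

Derivation:
Executing turtle program step by step:
Start: pos=(0,0), heading=0, pen down
FD 7.1: (0,0) -> (7.1,0) [heading=0, draw]
LT 300: heading 0 -> 300
PD: pen down
FD 11.5: (7.1,0) -> (12.85,-9.959) [heading=300, draw]
FD 11.5: (12.85,-9.959) -> (18.6,-19.919) [heading=300, draw]
BK 6.2: (18.6,-19.919) -> (15.5,-14.549) [heading=300, draw]
BK 9.9: (15.5,-14.549) -> (10.55,-5.976) [heading=300, draw]
LT 310: heading 300 -> 250
FD 8.2: (10.55,-5.976) -> (7.745,-13.681) [heading=250, draw]
Final: pos=(7.745,-13.681), heading=250, 6 segment(s) drawn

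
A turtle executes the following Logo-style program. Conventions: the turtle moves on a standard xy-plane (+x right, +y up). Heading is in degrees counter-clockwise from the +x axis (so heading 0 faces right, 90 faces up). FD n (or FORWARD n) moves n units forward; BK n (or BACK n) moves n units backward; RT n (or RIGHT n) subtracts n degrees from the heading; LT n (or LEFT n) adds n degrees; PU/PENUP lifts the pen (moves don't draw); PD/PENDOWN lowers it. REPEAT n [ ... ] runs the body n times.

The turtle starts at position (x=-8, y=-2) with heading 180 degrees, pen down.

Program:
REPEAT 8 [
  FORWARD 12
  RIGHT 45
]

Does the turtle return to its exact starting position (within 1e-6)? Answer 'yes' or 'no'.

Executing turtle program step by step:
Start: pos=(-8,-2), heading=180, pen down
REPEAT 8 [
  -- iteration 1/8 --
  FD 12: (-8,-2) -> (-20,-2) [heading=180, draw]
  RT 45: heading 180 -> 135
  -- iteration 2/8 --
  FD 12: (-20,-2) -> (-28.485,6.485) [heading=135, draw]
  RT 45: heading 135 -> 90
  -- iteration 3/8 --
  FD 12: (-28.485,6.485) -> (-28.485,18.485) [heading=90, draw]
  RT 45: heading 90 -> 45
  -- iteration 4/8 --
  FD 12: (-28.485,18.485) -> (-20,26.971) [heading=45, draw]
  RT 45: heading 45 -> 0
  -- iteration 5/8 --
  FD 12: (-20,26.971) -> (-8,26.971) [heading=0, draw]
  RT 45: heading 0 -> 315
  -- iteration 6/8 --
  FD 12: (-8,26.971) -> (0.485,18.485) [heading=315, draw]
  RT 45: heading 315 -> 270
  -- iteration 7/8 --
  FD 12: (0.485,18.485) -> (0.485,6.485) [heading=270, draw]
  RT 45: heading 270 -> 225
  -- iteration 8/8 --
  FD 12: (0.485,6.485) -> (-8,-2) [heading=225, draw]
  RT 45: heading 225 -> 180
]
Final: pos=(-8,-2), heading=180, 8 segment(s) drawn

Start position: (-8, -2)
Final position: (-8, -2)
Distance = 0; < 1e-6 -> CLOSED

Answer: yes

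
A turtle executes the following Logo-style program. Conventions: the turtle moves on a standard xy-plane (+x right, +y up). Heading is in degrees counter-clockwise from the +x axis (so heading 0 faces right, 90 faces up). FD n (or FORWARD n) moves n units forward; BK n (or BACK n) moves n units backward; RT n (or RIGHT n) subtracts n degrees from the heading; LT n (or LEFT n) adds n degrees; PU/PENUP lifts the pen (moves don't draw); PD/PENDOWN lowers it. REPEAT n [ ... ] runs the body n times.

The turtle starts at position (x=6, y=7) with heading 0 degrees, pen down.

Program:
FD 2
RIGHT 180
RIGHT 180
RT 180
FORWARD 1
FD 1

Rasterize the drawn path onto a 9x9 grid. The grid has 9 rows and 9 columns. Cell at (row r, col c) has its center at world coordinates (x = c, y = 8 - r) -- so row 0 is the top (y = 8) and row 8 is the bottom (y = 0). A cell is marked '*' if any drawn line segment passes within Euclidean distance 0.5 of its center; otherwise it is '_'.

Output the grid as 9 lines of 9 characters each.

Answer: _________
______***
_________
_________
_________
_________
_________
_________
_________

Derivation:
Segment 0: (6,7) -> (8,7)
Segment 1: (8,7) -> (7,7)
Segment 2: (7,7) -> (6,7)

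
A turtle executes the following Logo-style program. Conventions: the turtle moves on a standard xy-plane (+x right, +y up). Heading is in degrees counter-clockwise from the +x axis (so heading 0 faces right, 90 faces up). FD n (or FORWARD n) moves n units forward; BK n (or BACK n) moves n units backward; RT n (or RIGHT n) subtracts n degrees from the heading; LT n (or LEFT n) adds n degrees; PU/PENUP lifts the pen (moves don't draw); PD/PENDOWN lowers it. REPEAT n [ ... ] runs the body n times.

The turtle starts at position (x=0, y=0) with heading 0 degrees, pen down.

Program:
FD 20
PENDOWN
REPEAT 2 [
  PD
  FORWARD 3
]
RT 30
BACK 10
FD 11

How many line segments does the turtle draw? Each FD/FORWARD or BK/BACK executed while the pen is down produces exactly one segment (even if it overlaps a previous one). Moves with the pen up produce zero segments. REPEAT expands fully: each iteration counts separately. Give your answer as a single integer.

Answer: 5

Derivation:
Executing turtle program step by step:
Start: pos=(0,0), heading=0, pen down
FD 20: (0,0) -> (20,0) [heading=0, draw]
PD: pen down
REPEAT 2 [
  -- iteration 1/2 --
  PD: pen down
  FD 3: (20,0) -> (23,0) [heading=0, draw]
  -- iteration 2/2 --
  PD: pen down
  FD 3: (23,0) -> (26,0) [heading=0, draw]
]
RT 30: heading 0 -> 330
BK 10: (26,0) -> (17.34,5) [heading=330, draw]
FD 11: (17.34,5) -> (26.866,-0.5) [heading=330, draw]
Final: pos=(26.866,-0.5), heading=330, 5 segment(s) drawn
Segments drawn: 5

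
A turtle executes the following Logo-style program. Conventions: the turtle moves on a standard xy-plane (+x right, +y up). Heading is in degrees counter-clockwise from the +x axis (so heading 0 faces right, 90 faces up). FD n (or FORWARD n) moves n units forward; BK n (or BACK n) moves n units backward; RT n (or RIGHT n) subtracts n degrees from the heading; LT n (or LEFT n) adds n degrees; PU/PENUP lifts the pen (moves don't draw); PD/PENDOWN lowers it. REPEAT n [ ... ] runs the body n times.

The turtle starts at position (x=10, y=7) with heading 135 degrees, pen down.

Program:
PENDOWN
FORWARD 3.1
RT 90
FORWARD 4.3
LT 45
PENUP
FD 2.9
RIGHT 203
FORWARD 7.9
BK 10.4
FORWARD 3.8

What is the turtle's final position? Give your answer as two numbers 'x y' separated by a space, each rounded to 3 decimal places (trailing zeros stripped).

Executing turtle program step by step:
Start: pos=(10,7), heading=135, pen down
PD: pen down
FD 3.1: (10,7) -> (7.808,9.192) [heading=135, draw]
RT 90: heading 135 -> 45
FD 4.3: (7.808,9.192) -> (10.849,12.233) [heading=45, draw]
LT 45: heading 45 -> 90
PU: pen up
FD 2.9: (10.849,12.233) -> (10.849,15.133) [heading=90, move]
RT 203: heading 90 -> 247
FD 7.9: (10.849,15.133) -> (7.762,7.861) [heading=247, move]
BK 10.4: (7.762,7.861) -> (11.825,17.434) [heading=247, move]
FD 3.8: (11.825,17.434) -> (10.341,13.936) [heading=247, move]
Final: pos=(10.341,13.936), heading=247, 2 segment(s) drawn

Answer: 10.341 13.936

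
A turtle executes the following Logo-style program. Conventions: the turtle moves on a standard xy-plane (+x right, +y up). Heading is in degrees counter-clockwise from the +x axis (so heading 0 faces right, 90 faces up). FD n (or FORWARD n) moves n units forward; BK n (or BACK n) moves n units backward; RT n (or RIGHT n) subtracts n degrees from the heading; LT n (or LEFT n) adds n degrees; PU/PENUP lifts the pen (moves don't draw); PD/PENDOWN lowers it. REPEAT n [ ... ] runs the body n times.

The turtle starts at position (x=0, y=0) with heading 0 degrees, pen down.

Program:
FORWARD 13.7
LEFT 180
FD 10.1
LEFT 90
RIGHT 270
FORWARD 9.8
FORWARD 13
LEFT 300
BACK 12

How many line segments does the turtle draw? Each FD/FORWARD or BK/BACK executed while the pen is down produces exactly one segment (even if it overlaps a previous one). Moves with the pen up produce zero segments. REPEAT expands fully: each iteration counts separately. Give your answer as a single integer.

Answer: 5

Derivation:
Executing turtle program step by step:
Start: pos=(0,0), heading=0, pen down
FD 13.7: (0,0) -> (13.7,0) [heading=0, draw]
LT 180: heading 0 -> 180
FD 10.1: (13.7,0) -> (3.6,0) [heading=180, draw]
LT 90: heading 180 -> 270
RT 270: heading 270 -> 0
FD 9.8: (3.6,0) -> (13.4,0) [heading=0, draw]
FD 13: (13.4,0) -> (26.4,0) [heading=0, draw]
LT 300: heading 0 -> 300
BK 12: (26.4,0) -> (20.4,10.392) [heading=300, draw]
Final: pos=(20.4,10.392), heading=300, 5 segment(s) drawn
Segments drawn: 5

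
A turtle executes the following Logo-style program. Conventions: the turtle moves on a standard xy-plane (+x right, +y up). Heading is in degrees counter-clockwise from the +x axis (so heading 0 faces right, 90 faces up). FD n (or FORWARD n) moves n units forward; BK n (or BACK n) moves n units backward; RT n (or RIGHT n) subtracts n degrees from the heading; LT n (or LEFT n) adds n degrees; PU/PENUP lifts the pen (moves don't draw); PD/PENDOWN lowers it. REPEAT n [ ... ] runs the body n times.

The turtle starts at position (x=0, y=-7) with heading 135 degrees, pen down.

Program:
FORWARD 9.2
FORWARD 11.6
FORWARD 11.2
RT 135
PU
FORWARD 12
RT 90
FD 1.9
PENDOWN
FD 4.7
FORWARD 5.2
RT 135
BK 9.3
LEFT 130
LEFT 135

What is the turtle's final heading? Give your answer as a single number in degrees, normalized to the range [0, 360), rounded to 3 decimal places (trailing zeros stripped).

Executing turtle program step by step:
Start: pos=(0,-7), heading=135, pen down
FD 9.2: (0,-7) -> (-6.505,-0.495) [heading=135, draw]
FD 11.6: (-6.505,-0.495) -> (-14.708,7.708) [heading=135, draw]
FD 11.2: (-14.708,7.708) -> (-22.627,15.627) [heading=135, draw]
RT 135: heading 135 -> 0
PU: pen up
FD 12: (-22.627,15.627) -> (-10.627,15.627) [heading=0, move]
RT 90: heading 0 -> 270
FD 1.9: (-10.627,15.627) -> (-10.627,13.727) [heading=270, move]
PD: pen down
FD 4.7: (-10.627,13.727) -> (-10.627,9.027) [heading=270, draw]
FD 5.2: (-10.627,9.027) -> (-10.627,3.827) [heading=270, draw]
RT 135: heading 270 -> 135
BK 9.3: (-10.627,3.827) -> (-4.051,-2.749) [heading=135, draw]
LT 130: heading 135 -> 265
LT 135: heading 265 -> 40
Final: pos=(-4.051,-2.749), heading=40, 6 segment(s) drawn

Answer: 40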